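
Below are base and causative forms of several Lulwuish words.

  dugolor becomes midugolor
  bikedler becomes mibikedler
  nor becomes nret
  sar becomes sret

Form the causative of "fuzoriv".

dugolor and nor both end in -r yet inflect differently (midugolor, nret), so the final letter is not what conditions the rule; the number of vowels is.
"fuzoriv" has 3 vowels. The stems with 3 vowels (dugolor → midugolor, bikedler → mibikedler) add the prefix mi-.
The other pattern: stems with 1 vowel delete the last vowel and add -et.
So fuzoriv → mifuzoriv.

mifuzoriv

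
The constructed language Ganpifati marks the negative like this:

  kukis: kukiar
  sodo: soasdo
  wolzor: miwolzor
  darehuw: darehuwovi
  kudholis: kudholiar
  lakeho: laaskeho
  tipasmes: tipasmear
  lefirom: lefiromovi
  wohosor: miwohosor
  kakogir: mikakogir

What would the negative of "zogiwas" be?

"zogiwas" ends in -s. The stems ending in -s (kukis → kukiar, tipasmes → tipasmear, kudholis → kudholiar) drop the final letter and add -ar.
So zogiwas → zogiwaar.

zogiwaar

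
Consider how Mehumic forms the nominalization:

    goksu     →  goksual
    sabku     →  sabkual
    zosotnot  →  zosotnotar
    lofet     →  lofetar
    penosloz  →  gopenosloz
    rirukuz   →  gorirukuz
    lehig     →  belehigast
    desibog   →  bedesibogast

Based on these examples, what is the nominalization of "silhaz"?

"silhaz" ends in -z. The stems ending in -z (penosloz → gopenosloz, rirukuz → gorirukuz) add the prefix go-.
The other patterns: stems ending in -u add -al; stems ending in -t add -ar; stems ending in -g add be- … -ast around the stem.
So silhaz → gosilhaz.

gosilhaz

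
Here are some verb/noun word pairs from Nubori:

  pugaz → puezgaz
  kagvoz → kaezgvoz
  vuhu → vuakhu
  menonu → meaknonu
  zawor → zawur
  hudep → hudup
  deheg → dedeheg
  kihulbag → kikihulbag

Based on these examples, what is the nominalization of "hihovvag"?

hihihovvag

kagvoz and zawor both have last vowel 'o' yet inflect differently (kaezgvoz, zawur), so the last vowel is not what conditions the rule; the final letter is.
"hihovvag" ends in -g. The stems ending in -g (deheg → dedeheg, kihulbag → kikihulbag) repeat the first consonant+vowel as a prefix.
So hihovvag → hihihovvag.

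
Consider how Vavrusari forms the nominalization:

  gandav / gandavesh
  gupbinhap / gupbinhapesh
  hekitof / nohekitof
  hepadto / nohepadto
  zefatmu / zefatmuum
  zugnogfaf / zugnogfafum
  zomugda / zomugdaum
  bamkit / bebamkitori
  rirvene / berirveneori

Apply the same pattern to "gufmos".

hekitof and zugnogfaf both end in -f yet inflect differently (nohekitof, zugnogfafum), so the final letter is not what conditions the rule; the first letter is.
"gufmos" begins with g-. The stems beginning with g- (gandav → gandavesh, gupbinhap → gupbinhapesh) add -esh.
So gufmos → gufmosesh.

gufmosesh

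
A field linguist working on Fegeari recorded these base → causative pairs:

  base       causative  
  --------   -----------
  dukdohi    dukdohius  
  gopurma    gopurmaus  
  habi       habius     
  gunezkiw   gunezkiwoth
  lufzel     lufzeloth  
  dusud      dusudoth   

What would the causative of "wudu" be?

"wudu" ends in a vowel. The stems ending in a vowel (dukdohi → dukdohius, gopurma → gopurmaus, habi → habius) add -us.
So wudu → wuduus.

wuduus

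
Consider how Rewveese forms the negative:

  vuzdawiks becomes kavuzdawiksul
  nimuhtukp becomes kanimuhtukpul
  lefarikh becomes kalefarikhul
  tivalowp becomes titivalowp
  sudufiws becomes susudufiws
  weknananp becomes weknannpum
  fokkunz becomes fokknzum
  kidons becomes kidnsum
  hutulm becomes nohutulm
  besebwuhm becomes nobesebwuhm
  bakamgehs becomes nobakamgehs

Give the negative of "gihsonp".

gihsnpum

nimuhtukp and tivalowp both end in -p yet inflect differently (kanimuhtukpul, titivalowp), so the final letter is not what conditions the rule; the second-to-last letter is.
"gihsonp" has second-to-last letter 'n'. The stems whose second-to-last letter is 'n' (weknananp → weknannpum, fokkunz → fokknzum, kidons → kidnsum) delete the last vowel and add -um.
The other patterns: stems whose second-to-last letter is 'k' add ka- … -ul around the stem; stems whose second-to-last letter is 'w' repeat the first consonant+vowel as a prefix; stems whose second-to-last letter is 'h' or 'l' add the prefix no-.
So gihsonp → gihsnpum.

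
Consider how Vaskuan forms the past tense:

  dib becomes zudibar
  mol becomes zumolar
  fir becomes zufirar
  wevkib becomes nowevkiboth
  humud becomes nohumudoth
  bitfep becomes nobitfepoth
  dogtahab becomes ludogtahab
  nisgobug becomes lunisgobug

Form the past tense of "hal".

dib and wevkib both end in -b yet inflect differently (zudibar, nowevkiboth), so the final letter is not what conditions the rule; the number of vowels is.
"hal" has 1 vowel. The stems with 1 vowel (dib → zudibar, mol → zumolar, fir → zufirar) add zu- … -ar around the stem.
The other patterns: stems with 2 vowels add no- … -oth around the stem; stems with 3 vowels add the prefix lu-.
So hal → zuhalar.

zuhalar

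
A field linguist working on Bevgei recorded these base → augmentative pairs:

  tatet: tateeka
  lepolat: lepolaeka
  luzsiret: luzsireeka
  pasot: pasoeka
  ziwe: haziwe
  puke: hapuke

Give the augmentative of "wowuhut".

wowuhueka

tatet and ziwe both have last vowel 'e' yet inflect differently (tateeka, haziwe), so the last vowel is not what conditions the rule; the final letter is.
"wowuhut" ends in -t. The stems ending in -t (tatet → tateeka, lepolat → lepolaeka, luzsiret → luzsireeka) drop the final letter and add -eka.
The other pattern: stems ending in -e add the prefix ha-.
So wowuhut → wowuhueka.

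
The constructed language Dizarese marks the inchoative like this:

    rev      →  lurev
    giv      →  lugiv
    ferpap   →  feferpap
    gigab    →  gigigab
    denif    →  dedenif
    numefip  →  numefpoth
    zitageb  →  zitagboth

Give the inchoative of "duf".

ferpap and numefip both end in -p yet inflect differently (feferpap, numefpoth), so the final letter is not what conditions the rule; the number of vowels is.
"duf" has 1 vowel. The stems with 1 vowel (rev → lurev, giv → lugiv) add the prefix lu-.
The other patterns: stems with 2 vowels repeat the first consonant+vowel as a prefix; stems with 3 vowels delete the last vowel and add -oth.
So duf → luduf.

luduf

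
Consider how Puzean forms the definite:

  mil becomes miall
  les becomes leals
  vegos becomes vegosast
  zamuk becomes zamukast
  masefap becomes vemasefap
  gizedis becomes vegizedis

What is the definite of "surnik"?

surnikast

les and vegos both end in -s yet inflect differently (leals, vegosast), so the final letter is not what conditions the rule; the number of vowels is.
"surnik" has 2 vowels. The stems with 2 vowels (vegos → vegosast, zamuk → zamukast) add -ast.
So surnik → surnikast.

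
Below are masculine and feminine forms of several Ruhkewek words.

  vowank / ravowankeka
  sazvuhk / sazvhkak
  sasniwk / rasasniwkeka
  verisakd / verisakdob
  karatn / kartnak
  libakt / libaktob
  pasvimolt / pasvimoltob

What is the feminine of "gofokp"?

gofokpob

sasniwk and sazvuhk both end in -k yet inflect differently (rasasniwkeka, sazvhkak), so the final letter is not what conditions the rule; the second-to-last letter is.
"gofokp" has second-to-last letter 'k'. The stems whose second-to-last letter is 'k' (verisakd → verisakdob, libakt → libaktob) add -ob.
The other patterns: stems whose second-to-last letter is 'n' or 'w' add ra- … -eka around the stem; stems whose second-to-last letter is 'h' or 't' delete the last vowel and add -ak.
So gofokp → gofokpob.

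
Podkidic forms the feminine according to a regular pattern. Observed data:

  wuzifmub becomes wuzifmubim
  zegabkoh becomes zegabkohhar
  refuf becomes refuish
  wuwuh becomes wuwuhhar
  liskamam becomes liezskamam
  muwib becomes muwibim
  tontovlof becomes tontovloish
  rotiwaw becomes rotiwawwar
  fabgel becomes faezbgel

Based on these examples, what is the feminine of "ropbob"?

wuzifmub and wuwuh both have last vowel 'u' yet inflect differently (wuzifmubim, wuwuhhar), so the last vowel is not what conditions the rule; the final letter is.
"ropbob" ends in -b. The stems ending in -b (wuzifmub → wuzifmubim, muwib → muwibim) add -im.
So ropbob → ropbobim.

ropbobim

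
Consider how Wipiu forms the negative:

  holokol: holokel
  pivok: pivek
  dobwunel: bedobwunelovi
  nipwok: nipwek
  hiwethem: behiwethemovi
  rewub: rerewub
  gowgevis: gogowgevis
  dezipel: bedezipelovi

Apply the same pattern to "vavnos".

vavnes

"vavnos" has last vowel 'o'. The stems whose last vowel is 'o' (pivok → pivek, nipwok → nipwek, holokol → holokel) change the last vowel to 'e'.
So vavnos → vavnes.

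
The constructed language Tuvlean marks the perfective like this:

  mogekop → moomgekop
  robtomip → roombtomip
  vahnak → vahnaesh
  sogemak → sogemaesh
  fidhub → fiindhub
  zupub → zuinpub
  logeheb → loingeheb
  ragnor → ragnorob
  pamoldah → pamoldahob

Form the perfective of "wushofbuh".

mogekop and ragnor both have last vowel 'o' yet inflect differently (moomgekop, ragnorob), so the last vowel is not what conditions the rule; the final letter is.
"wushofbuh" ends in -h. The one such stem in the data (pamoldah → pamoldahob) adds -ob, so the same rule applies.
So wushofbuh → wushofbuhob.

wushofbuhob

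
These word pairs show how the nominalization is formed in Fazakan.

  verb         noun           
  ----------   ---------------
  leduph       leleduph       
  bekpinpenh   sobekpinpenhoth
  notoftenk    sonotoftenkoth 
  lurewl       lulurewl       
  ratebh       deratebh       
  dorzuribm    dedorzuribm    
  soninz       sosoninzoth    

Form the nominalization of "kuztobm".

ratebh and bekpinpenh both end in -h yet inflect differently (deratebh, sobekpinpenhoth), so the final letter is not what conditions the rule; the second-to-last letter is.
"kuztobm" has second-to-last letter 'b'. The stems whose second-to-last letter is 'b' (ratebh → deratebh, dorzuribm → dedorzuribm) add the prefix de-.
The other patterns: stems whose second-to-last letter is 'n' add so- … -oth around the stem; stems whose second-to-last letter is 'p' or 'w' repeat the first consonant+vowel as a prefix.
So kuztobm → dekuztobm.

dekuztobm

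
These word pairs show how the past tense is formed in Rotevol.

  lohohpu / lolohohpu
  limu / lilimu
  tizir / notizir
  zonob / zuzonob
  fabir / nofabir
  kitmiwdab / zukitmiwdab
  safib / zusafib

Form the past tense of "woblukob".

"woblukob" ends in -b. The stems ending in -b (safib → zusafib, zonob → zuzonob, kitmiwdab → zukitmiwdab) add the prefix zu-.
The other patterns: stems ending in -u repeat the first consonant+vowel as a prefix; stems ending in -r add the prefix no-.
So woblukob → zuwoblukob.

zuwoblukob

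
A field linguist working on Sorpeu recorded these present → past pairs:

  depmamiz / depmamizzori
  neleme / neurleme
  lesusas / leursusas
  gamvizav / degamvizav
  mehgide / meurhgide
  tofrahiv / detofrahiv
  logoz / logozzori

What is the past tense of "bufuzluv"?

"bufuzluv" ends in -v. The stems ending in -v (tofrahiv → detofrahiv, gamvizav → degamvizav) add the prefix de-.
So bufuzluv → debufuzluv.

debufuzluv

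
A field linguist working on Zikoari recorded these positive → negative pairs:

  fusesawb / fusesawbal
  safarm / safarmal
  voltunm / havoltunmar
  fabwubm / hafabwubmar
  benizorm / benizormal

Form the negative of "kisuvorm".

kisuvormal

safarm and voltunm both end in -m yet inflect differently (safarmal, havoltunmar), so the final letter is not what conditions the rule; the second-to-last letter is.
"kisuvorm" has second-to-last letter 'r'. The stems whose second-to-last letter is 'r' (safarm → safarmal, benizorm → benizormal) add -al.
The other pattern: stems whose second-to-last letter is 'b' or 'n' add ha- … -ar around the stem.
So kisuvorm → kisuvormal.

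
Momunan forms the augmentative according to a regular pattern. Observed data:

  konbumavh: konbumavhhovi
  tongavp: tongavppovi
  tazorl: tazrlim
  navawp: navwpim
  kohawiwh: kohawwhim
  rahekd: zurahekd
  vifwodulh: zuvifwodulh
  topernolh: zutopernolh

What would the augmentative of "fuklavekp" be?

zufuklavekp

"fuklavekp" has second-to-last letter 'k'. The one such stem in the data (rahekd → zurahekd) adds the prefix zu-, so the same rule applies.
The other patterns: stems whose second-to-last letter is 'v' double the final consonant and add -ovi; stems whose second-to-last letter is 'r' or 'w' delete the last vowel and add -im.
So fuklavekp → zufuklavekp.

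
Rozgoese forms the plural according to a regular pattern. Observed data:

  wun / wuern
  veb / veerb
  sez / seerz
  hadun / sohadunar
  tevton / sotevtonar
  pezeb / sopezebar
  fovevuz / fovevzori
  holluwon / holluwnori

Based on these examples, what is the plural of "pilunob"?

"pilunob" has 3 vowels. The stems with 3 vowels (fovevuz → fovevzori, holluwon → holluwnori) delete the last vowel and add -ori.
The other patterns: stems with 1 vowel insert -er- after the first vowel; stems with 2 vowels add so- … -ar around the stem.
So pilunob → pilunbori.

pilunbori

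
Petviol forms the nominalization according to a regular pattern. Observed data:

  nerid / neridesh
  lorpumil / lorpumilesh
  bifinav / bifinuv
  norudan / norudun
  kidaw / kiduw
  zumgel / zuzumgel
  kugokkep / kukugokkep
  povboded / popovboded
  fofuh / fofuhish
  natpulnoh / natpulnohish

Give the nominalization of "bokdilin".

bokdilinesh

"bokdilin" has last vowel 'i'. The stems whose last vowel is 'i' (nerid → neridesh, lorpumil → lorpumilesh) add -esh.
So bokdilin → bokdilinesh.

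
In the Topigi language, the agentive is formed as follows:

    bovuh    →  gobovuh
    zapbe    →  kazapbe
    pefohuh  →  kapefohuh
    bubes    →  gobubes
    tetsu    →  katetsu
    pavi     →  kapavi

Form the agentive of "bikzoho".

gobikzoho

bovuh and pefohuh both end in -h yet inflect differently (gobovuh, kapefohuh), so the final letter is not what conditions the rule; the first letter is.
"bikzoho" begins with b-. The stems beginning with b- (bovuh → gobovuh, bubes → gobubes) add the prefix go-.
So bikzoho → gobikzoho.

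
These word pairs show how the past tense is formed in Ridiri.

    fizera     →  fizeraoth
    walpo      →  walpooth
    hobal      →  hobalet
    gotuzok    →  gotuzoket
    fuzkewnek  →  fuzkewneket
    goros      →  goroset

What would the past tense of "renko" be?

renkooth

fizera and hobal both have last vowel 'a' yet inflect differently (fizeraoth, hobalet), so the last vowel is not what conditions the rule; whether the stem ends in a vowel or a consonant is.
"renko" ends in a vowel. The stems ending in a vowel (fizera → fizeraoth, walpo → walpooth) add -oth.
So renko → renkooth.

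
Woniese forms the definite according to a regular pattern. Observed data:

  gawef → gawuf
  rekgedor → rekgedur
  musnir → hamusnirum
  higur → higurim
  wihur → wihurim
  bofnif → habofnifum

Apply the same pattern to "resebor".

wihur and musnir both end in -r yet inflect differently (wihurim, hamusnirum), so the final letter is not what conditions the rule; the last vowel is.
"resebor" has last vowel 'o'. The one such stem in the data (rekgedor → rekgedur) changes the last vowel to 'u' (as does gawef), so the same rule applies.
So resebor → resebur.

resebur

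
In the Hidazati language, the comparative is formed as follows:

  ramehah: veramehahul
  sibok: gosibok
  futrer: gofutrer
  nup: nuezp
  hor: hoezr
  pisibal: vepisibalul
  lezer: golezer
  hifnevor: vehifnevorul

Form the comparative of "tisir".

hor and lezer both end in -r yet inflect differently (hoezr, golezer), so the final letter is not what conditions the rule; the number of vowels is.
"tisir" has 2 vowels. The stems with 2 vowels (lezer → golezer, sibok → gosibok, futrer → gofutrer) add the prefix go-.
The other patterns: stems with 1 vowel insert -ez- after the first vowel; stems with 3 vowels add ve- … -ul around the stem.
So tisir → gotisir.

gotisir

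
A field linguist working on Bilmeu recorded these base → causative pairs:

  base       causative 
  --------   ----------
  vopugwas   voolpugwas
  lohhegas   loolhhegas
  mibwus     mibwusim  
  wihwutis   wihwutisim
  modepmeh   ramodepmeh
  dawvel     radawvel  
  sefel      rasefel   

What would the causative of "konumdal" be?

"konumdal" has last vowel 'a'. The stems whose last vowel is 'a' (vopugwas → voolpugwas, lohhegas → loolhhegas) insert -ol- after the first vowel.
The other patterns: stems whose last vowel is 'i' or 'u' add -im; stems whose last vowel is 'e' add the prefix ra-.
So konumdal → koolnumdal.

koolnumdal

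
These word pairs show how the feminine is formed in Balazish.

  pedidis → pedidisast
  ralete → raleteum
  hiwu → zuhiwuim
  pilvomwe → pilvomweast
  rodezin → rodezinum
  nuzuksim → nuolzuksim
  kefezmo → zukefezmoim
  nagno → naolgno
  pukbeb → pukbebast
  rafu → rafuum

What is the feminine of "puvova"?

puvovaast

ralete and pilvomwe both end in -e yet inflect differently (raleteum, pilvomweast), so the final letter is not what conditions the rule; the first letter is.
"puvova" begins with p-. The stems beginning with p- (pukbeb → pukbebast, pilvomwe → pilvomweast, pedidis → pedidisast) add -ast.
So puvova → puvovaast.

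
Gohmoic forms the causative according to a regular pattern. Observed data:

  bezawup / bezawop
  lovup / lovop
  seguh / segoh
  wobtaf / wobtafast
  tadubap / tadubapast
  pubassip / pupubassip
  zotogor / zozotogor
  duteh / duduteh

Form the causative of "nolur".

bezawup and tadubap both end in -p yet inflect differently (bezawop, tadubapast), so the final letter is not what conditions the rule; the last vowel is.
"nolur" has last vowel 'u'. The stems whose last vowel is 'u' (bezawup → bezawop, lovup → lovop, seguh → segoh) change the last vowel to 'o'.
So nolur → nolor.

nolor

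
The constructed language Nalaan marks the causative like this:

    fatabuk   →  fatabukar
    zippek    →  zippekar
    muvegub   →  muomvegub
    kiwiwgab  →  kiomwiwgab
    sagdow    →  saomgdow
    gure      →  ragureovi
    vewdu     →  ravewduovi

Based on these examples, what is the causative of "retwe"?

raretweovi

fatabuk and muvegub both have last vowel 'u' yet inflect differently (fatabukar, muomvegub), so the last vowel is not what conditions the rule; the final letter is.
"retwe" ends in -e. The one such stem in the data (gure → ragureovi) adds ra- … -ovi around the stem, so the same rule applies.
The other patterns: stems ending in -k add -ar; stems ending in -b or -w insert -om- after the first vowel.
So retwe → raretweovi.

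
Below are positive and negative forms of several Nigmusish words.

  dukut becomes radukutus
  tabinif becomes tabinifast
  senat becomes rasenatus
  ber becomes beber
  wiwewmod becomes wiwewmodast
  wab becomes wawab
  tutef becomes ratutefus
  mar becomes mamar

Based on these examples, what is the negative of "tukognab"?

tutef and tabinif both end in -f yet inflect differently (ratutefus, tabinifast), so the final letter is not what conditions the rule; the number of vowels is.
"tukognab" has 3 vowels. The stems with 3 vowels (wiwewmod → wiwewmodast, tabinif → tabinifast) add -ast.
The other patterns: stems with 1 vowel repeat the first consonant+vowel as a prefix; stems with 2 vowels add ra- … -us around the stem.
So tukognab → tukognabast.

tukognabast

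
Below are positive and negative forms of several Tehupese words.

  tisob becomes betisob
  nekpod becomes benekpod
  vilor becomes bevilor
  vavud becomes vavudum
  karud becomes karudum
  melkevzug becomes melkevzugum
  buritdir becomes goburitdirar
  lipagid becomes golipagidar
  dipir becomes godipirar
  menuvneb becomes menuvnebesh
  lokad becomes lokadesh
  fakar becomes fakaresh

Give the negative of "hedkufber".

nekpod and vavud both end in -d yet inflect differently (benekpod, vavudum), so the final letter is not what conditions the rule; the last vowel is.
"hedkufber" has last vowel 'e'. The one such stem in the data (menuvneb → menuvnebesh) adds -esh, so the same rule applies.
So hedkufber → hedkufberesh.

hedkufberesh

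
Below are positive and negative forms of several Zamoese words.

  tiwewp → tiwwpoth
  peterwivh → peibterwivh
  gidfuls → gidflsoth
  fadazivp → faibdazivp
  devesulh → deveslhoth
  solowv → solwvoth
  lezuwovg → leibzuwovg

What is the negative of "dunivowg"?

dunivwgoth

fadazivp and tiwewp both end in -p yet inflect differently (faibdazivp, tiwwpoth), so the final letter is not what conditions the rule; the second-to-last letter is.
"dunivowg" has second-to-last letter 'w'. The stems whose second-to-last letter is 'w' (solowv → solwvoth, tiwewp → tiwwpoth) delete the last vowel and add -oth.
The other pattern: stems whose second-to-last letter is 'v' insert -ib- after the first vowel.
So dunivowg → dunivwgoth.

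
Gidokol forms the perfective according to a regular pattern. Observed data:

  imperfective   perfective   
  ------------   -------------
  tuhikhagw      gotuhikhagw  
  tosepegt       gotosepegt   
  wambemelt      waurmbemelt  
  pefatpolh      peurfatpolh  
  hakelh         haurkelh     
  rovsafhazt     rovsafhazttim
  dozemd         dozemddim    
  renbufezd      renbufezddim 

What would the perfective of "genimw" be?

genimwwim

"genimw" has second-to-last letter 'm'. The one such stem in the data (dozemd → dozemddim) doubles the final consonant and adds -im (as do rovsafhazt, renbufezd), so the same rule applies.
So genimw → genimwwim.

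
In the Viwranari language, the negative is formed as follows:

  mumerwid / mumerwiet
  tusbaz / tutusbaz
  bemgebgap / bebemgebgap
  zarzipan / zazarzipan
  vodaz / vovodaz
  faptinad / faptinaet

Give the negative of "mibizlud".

mibizluet

"mibizlud" ends in -d. The stems ending in -d (mumerwid → mumerwiet, faptinad → faptinaet) drop the final letter and add -et.
So mibizlud → mibizluet.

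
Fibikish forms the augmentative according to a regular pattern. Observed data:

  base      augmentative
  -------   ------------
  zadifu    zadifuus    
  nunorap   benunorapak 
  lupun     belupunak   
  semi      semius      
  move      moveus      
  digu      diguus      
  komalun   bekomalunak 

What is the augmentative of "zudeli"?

lupun and digu both have last vowel 'u' yet inflect differently (belupunak, diguus), so the last vowel is not what conditions the rule; whether the stem ends in a vowel or a consonant is.
"zudeli" ends in a vowel. The stems ending in a vowel (digu → diguus, move → moveus, semi → semius) add -us.
The other pattern: stems ending in a consonant add be- … -ak around the stem.
So zudeli → zudelius.

zudelius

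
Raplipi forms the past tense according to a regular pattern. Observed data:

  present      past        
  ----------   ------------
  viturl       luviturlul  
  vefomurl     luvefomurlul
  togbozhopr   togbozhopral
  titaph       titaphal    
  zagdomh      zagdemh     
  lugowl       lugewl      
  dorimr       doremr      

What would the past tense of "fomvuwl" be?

fomvewl

titaph and zagdomh both end in -h yet inflect differently (titaphal, zagdemh), so the final letter is not what conditions the rule; the second-to-last letter is.
"fomvuwl" has second-to-last letter 'w'. The one such stem in the data (lugowl → lugewl) changes the last vowel to 'e' (as do zagdomh, dorimr), so the same rule applies.
So fomvuwl → fomvewl.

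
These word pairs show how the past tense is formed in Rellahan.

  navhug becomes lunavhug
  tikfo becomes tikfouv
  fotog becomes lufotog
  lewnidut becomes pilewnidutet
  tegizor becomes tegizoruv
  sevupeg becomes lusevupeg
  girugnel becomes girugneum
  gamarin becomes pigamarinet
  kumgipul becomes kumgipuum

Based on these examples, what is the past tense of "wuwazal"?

tegizor and fotog both have last vowel 'o' yet inflect differently (tegizoruv, lufotog), so the last vowel is not what conditions the rule; the final letter is.
"wuwazal" ends in -l. The stems ending in -l (girugnel → girugneum, kumgipul → kumgipuum) drop the final letter and add -um.
So wuwazal → wuwazaum.

wuwazaum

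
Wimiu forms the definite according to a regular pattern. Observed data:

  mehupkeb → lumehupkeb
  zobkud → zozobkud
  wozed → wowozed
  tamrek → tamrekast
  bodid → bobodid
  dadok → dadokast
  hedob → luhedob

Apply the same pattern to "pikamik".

wozed and tamrek both have last vowel 'e' yet inflect differently (wowozed, tamrekast), so the last vowel is not what conditions the rule; the final letter is.
"pikamik" ends in -k. The stems ending in -k (dadok → dadokast, tamrek → tamrekast) add -ast.
So pikamik → pikamikast.

pikamikast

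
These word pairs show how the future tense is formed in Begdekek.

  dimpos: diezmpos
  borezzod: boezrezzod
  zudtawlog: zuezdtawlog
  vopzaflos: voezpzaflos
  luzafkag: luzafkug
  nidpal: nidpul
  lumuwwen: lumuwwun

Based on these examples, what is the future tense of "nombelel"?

nombelul

zudtawlog and luzafkag both end in -g yet inflect differently (zuezdtawlog, luzafkug), so the final letter is not what conditions the rule; the last vowel is.
"nombelel" has last vowel 'e'. The one such stem in the data (lumuwwen → lumuwwun) changes the last vowel to 'u' (as do luzafkag, nidpal), so the same rule applies.
The other pattern: stems whose last vowel is 'o' insert -ez- after the first vowel.
So nombelel → nombelul.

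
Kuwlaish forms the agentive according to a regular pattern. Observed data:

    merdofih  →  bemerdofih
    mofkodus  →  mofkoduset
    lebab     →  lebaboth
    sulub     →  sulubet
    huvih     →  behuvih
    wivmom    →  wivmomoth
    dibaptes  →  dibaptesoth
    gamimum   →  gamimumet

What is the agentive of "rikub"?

rikubet

sulub and lebab both end in -b yet inflect differently (sulubet, lebaboth), so the final letter is not what conditions the rule; the last vowel is.
"rikub" has last vowel 'u'. The stems whose last vowel is 'u' (sulub → sulubet, gamimum → gamimumet, mofkodus → mofkoduset) add -et.
So rikub → rikubet.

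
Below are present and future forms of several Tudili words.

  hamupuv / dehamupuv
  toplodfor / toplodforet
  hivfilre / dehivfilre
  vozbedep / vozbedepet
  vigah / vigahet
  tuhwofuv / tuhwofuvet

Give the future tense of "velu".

hamupuv and tuhwofuv both end in -v yet inflect differently (dehamupuv, tuhwofuvet), so the final letter is not what conditions the rule; the first letter is.
"velu" begins with v-. The stems beginning with v- (vigah → vigahet, vozbedep → vozbedepet) add -et.
The other pattern: stems beginning with h- add the prefix de-.
So velu → veluet.

veluet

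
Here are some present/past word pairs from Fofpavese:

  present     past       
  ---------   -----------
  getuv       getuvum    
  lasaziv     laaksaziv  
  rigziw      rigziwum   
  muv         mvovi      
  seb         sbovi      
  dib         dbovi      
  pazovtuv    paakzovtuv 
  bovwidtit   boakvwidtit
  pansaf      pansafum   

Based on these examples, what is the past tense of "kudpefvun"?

muv and getuv both end in -v yet inflect differently (mvovi, getuvum), so the final letter is not what conditions the rule; the number of vowels is.
"kudpefvun" has 3 vowels. The stems with 3 vowels (lasaziv → laaksaziv, pazovtuv → paakzovtuv, bovwidtit → boakvwidtit) insert -ak- after the first vowel.
So kudpefvun → kuakdpefvun.

kuakdpefvun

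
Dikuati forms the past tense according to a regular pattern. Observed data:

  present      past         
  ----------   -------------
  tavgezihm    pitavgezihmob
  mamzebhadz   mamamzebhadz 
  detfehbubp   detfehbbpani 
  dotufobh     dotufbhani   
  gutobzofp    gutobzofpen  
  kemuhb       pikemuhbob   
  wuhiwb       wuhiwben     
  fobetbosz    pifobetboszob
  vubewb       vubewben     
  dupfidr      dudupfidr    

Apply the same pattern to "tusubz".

tusbzani

fobetbosz and mamzebhadz both end in -z yet inflect differently (pifobetboszob, mamamzebhadz), so the final letter is not what conditions the rule; the second-to-last letter is.
"tusubz" has second-to-last letter 'b'. The stems whose second-to-last letter is 'b' (dotufobh → dotufbhani, detfehbubp → detfehbbpani) delete the last vowel and add -ani.
So tusubz → tusbzani.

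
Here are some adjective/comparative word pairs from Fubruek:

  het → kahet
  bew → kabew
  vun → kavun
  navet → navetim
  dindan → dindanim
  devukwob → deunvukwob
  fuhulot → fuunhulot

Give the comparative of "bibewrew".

het and navet both end in -t yet inflect differently (kahet, navetim), so the final letter is not what conditions the rule; the number of vowels is.
"bibewrew" has 3 vowels. The stems with 3 vowels (devukwob → deunvukwob, fuhulot → fuunhulot) insert -un- after the first vowel.
The other patterns: stems with 1 vowel add the prefix ka-; stems with 2 vowels add -im.
So bibewrew → biunbewrew.

biunbewrew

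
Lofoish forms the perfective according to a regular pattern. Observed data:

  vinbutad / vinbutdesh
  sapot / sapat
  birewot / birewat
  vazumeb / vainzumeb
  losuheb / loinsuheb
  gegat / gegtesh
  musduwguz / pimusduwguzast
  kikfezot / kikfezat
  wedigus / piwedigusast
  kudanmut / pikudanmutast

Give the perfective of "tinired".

tiinnired

"tinired" has last vowel 'e'. The stems whose last vowel is 'e' (losuheb → loinsuheb, vazumeb → vainzumeb) insert -in- after the first vowel.
So tinired → tiinnired.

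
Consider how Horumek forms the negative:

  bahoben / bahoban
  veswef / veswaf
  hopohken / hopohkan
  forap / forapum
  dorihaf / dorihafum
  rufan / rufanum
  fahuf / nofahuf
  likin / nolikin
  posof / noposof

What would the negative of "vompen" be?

vompan

veswef and dorihaf both end in -f yet inflect differently (veswaf, dorihafum), so the final letter is not what conditions the rule; the last vowel is.
"vompen" has last vowel 'e'. The stems whose last vowel is 'e' (bahoben → bahoban, veswef → veswaf, hopohken → hopohkan) change the last vowel to 'a'.
The other patterns: stems whose last vowel is 'a' add -um; stems whose last vowel is 'i', 'o' or 'u' add the prefix no-.
So vompen → vompan.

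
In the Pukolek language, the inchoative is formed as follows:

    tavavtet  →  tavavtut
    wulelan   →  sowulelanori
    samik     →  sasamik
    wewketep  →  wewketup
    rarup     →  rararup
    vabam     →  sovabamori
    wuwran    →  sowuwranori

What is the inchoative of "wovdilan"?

wewketep and rarup both end in -p yet inflect differently (wewketup, rararup), so the final letter is not what conditions the rule; the last vowel is.
"wovdilan" has last vowel 'a'. The stems whose last vowel is 'a' (wulelan → sowulelanori, wuwran → sowuwranori, vabam → sovabamori) add so- … -ori around the stem.
The other patterns: stems whose last vowel is 'e' change the last vowel to 'u'; stems whose last vowel is 'i' or 'u' repeat the first consonant+vowel as a prefix.
So wovdilan → sowovdilanori.

sowovdilanori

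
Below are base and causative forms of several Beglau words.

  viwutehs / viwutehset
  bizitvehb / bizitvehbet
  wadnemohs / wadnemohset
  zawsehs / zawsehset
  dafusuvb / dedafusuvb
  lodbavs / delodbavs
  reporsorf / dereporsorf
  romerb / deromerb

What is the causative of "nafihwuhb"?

bizitvehb and dafusuvb both end in -b yet inflect differently (bizitvehbet, dedafusuvb), so the final letter is not what conditions the rule; the second-to-last letter is.
"nafihwuhb" has second-to-last letter 'h'. The stems whose second-to-last letter is 'h' (viwutehs → viwutehset, bizitvehb → bizitvehbet, wadnemohs → wadnemohset) add -et.
The other pattern: stems whose second-to-last letter is 'r' or 'v' add the prefix de-.
So nafihwuhb → nafihwuhbet.

nafihwuhbet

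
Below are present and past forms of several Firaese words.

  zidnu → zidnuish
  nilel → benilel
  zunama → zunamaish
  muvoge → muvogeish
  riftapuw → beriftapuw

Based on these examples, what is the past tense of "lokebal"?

muvoge and nilel both have last vowel 'e' yet inflect differently (muvogeish, benilel), so the last vowel is not what conditions the rule; whether the stem ends in a vowel or a consonant is.
"lokebal" ends in a consonant. The stems ending in a consonant (nilel → benilel, riftapuw → beriftapuw) add the prefix be-.
The other pattern: stems ending in a vowel add -ish.
So lokebal → belokebal.

belokebal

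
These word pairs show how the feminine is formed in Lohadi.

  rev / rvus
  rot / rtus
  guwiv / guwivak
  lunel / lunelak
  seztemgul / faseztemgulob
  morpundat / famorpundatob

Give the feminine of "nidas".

nidasak

"nidas" has 2 vowels. The stems with 2 vowels (guwiv → guwivak, lunel → lunelak) add -ak.
The other patterns: stems with 1 vowel delete the last vowel and add -us; stems with 3 vowels add fa- … -ob around the stem.
So nidas → nidasak.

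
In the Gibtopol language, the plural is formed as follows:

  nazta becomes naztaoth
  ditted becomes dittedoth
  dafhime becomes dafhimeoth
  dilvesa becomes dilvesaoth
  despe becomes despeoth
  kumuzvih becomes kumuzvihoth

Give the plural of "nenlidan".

Every pair shown (nazta → naztaoth, ditted → dittedoth, dafhime → dafhimeoth, …) follows the same rule: add -oth.
So nenlidan → nenlidanoth.

nenlidanoth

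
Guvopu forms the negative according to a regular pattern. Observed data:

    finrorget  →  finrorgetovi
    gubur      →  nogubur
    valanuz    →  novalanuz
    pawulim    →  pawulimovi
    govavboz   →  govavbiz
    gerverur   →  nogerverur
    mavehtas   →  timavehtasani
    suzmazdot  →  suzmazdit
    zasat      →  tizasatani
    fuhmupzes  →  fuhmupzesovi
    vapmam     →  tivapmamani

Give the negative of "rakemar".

"rakemar" has last vowel 'a'. The stems whose last vowel is 'a' (vapmam → tivapmamani, zasat → tizasatani, mavehtas → timavehtasani) add ti- … -ani around the stem.
The other patterns: stems whose last vowel is 'u' add the prefix no-; stems whose last vowel is 'o' change the last vowel to 'i'; stems whose last vowel is 'e' or 'i' add -ovi.
So rakemar → tirakemarani.

tirakemarani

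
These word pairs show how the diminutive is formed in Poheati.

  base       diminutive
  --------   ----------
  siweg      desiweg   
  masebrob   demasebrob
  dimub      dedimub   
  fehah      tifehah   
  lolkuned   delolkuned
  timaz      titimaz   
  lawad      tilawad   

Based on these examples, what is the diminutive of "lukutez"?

delukutez

lawad and lolkuned both end in -d yet inflect differently (tilawad, delolkuned), so the final letter is not what conditions the rule; the last vowel is.
"lukutez" has last vowel 'e'. The stems whose last vowel is 'e' (siweg → desiweg, lolkuned → delolkuned) add the prefix de-.
So lukutez → delukutez.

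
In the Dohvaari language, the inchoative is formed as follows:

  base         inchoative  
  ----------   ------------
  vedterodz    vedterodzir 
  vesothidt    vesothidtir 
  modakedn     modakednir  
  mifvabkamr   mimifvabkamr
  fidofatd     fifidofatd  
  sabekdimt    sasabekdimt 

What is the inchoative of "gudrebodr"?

vesothidt and sabekdimt both end in -t yet inflect differently (vesothidtir, sasabekdimt), so the final letter is not what conditions the rule; the second-to-last letter is.
"gudrebodr" has second-to-last letter 'd'. The stems whose second-to-last letter is 'd' (vedterodz → vedterodzir, vesothidt → vesothidtir, modakedn → modakednir) add -ir.
So gudrebodr → gudrebodrir.

gudrebodrir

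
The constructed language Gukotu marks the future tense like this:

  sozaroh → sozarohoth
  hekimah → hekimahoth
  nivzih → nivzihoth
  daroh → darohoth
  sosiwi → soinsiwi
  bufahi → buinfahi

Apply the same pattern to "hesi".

"hesi" ends in -i. The stems ending in -i (sosiwi → soinsiwi, bufahi → buinfahi) insert -in- after the first vowel.
The other pattern: stems ending in -h add -oth.
So hesi → heinsi.

heinsi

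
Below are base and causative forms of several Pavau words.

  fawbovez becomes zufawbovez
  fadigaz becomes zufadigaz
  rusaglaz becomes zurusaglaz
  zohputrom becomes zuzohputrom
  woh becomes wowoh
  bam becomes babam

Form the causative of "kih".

kikih

"kih" has 1 vowel. The stems with 1 vowel (woh → wowoh, bam → babam) repeat the first consonant+vowel as a prefix.
So kih → kikih.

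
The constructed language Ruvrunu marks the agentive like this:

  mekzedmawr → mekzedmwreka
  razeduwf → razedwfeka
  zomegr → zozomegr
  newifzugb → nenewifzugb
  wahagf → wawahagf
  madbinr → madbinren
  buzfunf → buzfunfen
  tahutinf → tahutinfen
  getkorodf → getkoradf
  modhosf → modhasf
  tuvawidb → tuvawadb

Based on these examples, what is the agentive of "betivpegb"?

bebetivpegb

"betivpegb" has second-to-last letter 'g'. The stems whose second-to-last letter is 'g' (zomegr → zozomegr, newifzugb → nenewifzugb, wahagf → wawahagf) repeat the first consonant+vowel as a prefix.
So betivpegb → bebetivpegb.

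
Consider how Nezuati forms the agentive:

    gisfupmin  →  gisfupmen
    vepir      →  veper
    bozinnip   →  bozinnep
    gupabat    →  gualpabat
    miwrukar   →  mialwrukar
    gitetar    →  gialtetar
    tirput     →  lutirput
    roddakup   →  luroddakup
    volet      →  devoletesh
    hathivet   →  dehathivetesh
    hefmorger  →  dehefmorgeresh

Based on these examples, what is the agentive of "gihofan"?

gialhofan

vepir and miwrukar both end in -r yet inflect differently (veper, mialwrukar), so the final letter is not what conditions the rule; the last vowel is.
"gihofan" has last vowel 'a'. The stems whose last vowel is 'a' (gupabat → gualpabat, miwrukar → mialwrukar, gitetar → gialtetar) insert -al- after the first vowel.
So gihofan → gialhofan.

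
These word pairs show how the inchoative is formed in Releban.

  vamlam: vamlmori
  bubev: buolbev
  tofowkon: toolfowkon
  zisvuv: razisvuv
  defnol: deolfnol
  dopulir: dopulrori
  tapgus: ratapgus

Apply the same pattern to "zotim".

zotmori

bubev and zisvuv both end in -v yet inflect differently (buolbev, razisvuv), so the final letter is not what conditions the rule; the last vowel is.
"zotim" has last vowel 'i'. The one such stem in the data (dopulir → dopulrori) deletes the last vowel and adds -ori (as does vamlam), so the same rule applies.
So zotim → zotmori.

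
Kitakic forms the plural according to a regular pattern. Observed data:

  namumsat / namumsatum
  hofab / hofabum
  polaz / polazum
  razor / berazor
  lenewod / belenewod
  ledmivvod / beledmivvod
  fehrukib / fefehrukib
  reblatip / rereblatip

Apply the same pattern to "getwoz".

begetwoz

hofab and fehrukib both end in -b yet inflect differently (hofabum, fefehrukib), so the final letter is not what conditions the rule; the last vowel is.
"getwoz" has last vowel 'o'. The stems whose last vowel is 'o' (razor → berazor, lenewod → belenewod, ledmivvod → beledmivvod) add the prefix be-.
The other patterns: stems whose last vowel is 'a' add -um; stems whose last vowel is 'i' repeat the first consonant+vowel as a prefix.
So getwoz → begetwoz.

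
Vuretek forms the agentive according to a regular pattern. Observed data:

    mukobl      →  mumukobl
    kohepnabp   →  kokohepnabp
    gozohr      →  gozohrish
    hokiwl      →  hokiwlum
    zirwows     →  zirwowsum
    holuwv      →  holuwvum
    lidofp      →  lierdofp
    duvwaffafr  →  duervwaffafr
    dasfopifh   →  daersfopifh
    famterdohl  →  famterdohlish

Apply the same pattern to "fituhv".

fituhvish

famterdohl and mukobl both end in -l yet inflect differently (famterdohlish, mumukobl), so the final letter is not what conditions the rule; the second-to-last letter is.
"fituhv" has second-to-last letter 'h'. The stems whose second-to-last letter is 'h' (famterdohl → famterdohlish, gozohr → gozohrish) add -ish.
The other patterns: stems whose second-to-last letter is 'b' repeat the first consonant+vowel as a prefix; stems whose second-to-last letter is 'w' add -um; stems whose second-to-last letter is 'f' insert -er- after the first vowel.
So fituhv → fituhvish.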